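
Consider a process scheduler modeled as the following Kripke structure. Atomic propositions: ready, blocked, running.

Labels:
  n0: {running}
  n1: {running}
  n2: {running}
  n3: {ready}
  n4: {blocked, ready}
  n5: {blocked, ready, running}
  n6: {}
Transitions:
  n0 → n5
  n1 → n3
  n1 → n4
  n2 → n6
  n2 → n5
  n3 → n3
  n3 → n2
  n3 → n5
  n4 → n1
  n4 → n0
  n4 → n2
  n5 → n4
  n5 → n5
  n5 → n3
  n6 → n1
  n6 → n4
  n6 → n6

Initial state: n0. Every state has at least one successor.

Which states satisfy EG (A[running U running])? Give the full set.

{n0, n2, n5}

States satisfying A[running U running]: {n0, n1, n2, n5}.
States satisfying EG (A[running U running]): {n0, n2, n5}.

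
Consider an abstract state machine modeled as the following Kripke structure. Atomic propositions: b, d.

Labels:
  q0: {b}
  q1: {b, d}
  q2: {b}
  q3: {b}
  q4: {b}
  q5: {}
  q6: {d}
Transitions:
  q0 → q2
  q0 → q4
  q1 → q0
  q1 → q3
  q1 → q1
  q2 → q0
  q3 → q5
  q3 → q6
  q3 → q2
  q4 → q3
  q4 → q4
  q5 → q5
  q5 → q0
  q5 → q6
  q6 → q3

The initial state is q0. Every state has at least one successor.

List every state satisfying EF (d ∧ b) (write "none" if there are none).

{q1}

States satisfying d ∧ b: {q1}.
States satisfying EF (d ∧ b): {q1}.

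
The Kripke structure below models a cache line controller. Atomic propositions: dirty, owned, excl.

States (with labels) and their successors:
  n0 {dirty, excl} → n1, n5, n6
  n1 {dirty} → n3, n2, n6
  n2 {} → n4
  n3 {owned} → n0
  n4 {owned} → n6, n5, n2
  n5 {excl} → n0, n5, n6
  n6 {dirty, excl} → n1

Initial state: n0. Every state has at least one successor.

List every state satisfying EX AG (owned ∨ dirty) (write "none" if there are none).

none

States satisfying AG (owned ∨ dirty): ∅.
States satisfying EX AG (owned ∨ dirty): ∅.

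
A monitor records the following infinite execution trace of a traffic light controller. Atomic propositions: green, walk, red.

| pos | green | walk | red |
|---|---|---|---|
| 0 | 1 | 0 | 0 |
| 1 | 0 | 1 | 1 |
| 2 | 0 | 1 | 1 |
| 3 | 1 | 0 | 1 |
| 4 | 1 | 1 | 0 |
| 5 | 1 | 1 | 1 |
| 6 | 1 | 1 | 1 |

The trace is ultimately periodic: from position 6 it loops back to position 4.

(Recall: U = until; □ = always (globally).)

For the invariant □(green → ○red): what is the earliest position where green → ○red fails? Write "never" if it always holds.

Check green → ○red at each position in order: 0 ✓, 1 ✓, 2 ✓.
At position 3 the labels are {green, red} and the next position 4 has {green, walk}, so green → ○red is false there. This is the first violation.

3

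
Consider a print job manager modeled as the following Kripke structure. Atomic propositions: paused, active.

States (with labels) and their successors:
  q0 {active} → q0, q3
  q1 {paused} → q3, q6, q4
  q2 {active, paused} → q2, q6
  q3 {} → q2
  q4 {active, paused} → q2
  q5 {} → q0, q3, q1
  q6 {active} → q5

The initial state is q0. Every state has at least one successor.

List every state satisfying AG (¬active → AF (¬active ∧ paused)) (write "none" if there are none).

States satisfying ¬active → AF (¬active ∧ paused): {q0, q1, q2, q4, q6}.
States satisfying AG (¬active → AF (¬active ∧ paused)): ∅.

none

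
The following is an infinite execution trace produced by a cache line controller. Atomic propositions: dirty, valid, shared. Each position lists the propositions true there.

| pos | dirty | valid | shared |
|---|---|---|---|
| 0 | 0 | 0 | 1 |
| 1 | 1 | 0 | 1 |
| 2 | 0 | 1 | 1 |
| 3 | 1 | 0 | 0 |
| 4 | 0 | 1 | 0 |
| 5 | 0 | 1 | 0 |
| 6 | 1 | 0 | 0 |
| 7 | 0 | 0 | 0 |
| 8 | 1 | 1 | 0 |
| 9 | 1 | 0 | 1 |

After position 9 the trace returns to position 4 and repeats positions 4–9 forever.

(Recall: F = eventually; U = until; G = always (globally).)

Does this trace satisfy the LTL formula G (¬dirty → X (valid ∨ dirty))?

Holds

¬dirty → X (valid ∨ dirty) holds at every position 0..9, and those are all positions ever visited, so G (¬dirty → X (valid ∨ dirty)) holds.
Positions where ¬dirty holds: 0, 2, 4, 5, 7.
Check X (valid ∨ dirty) at each: 0→ok, 2→ok, 4→ok, 5→ok, 7→ok.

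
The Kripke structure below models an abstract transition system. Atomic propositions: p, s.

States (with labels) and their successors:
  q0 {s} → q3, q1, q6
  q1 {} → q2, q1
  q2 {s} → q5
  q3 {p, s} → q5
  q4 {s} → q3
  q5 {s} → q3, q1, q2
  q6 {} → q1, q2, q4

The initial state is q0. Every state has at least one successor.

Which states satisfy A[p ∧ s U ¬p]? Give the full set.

{q0, q1, q2, q3, q4, q5, q6}

States satisfying p ∧ s: {q3}.
States satisfying ¬p: {q0, q1, q2, q4, q5, q6}.
States satisfying A[p ∧ s U ¬p]: {q0, q1, q2, q3, q4, q5, q6}.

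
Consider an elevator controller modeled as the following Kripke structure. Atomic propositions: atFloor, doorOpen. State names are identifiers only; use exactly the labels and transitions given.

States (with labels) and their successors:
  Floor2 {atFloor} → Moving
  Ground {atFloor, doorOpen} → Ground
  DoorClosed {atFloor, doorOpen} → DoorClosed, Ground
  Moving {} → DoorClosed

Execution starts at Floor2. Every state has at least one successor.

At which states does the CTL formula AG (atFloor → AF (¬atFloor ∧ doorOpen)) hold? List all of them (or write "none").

none

States satisfying atFloor → AF (¬atFloor ∧ doorOpen): {Moving}.
States satisfying AG (atFloor → AF (¬atFloor ∧ doorOpen)): ∅.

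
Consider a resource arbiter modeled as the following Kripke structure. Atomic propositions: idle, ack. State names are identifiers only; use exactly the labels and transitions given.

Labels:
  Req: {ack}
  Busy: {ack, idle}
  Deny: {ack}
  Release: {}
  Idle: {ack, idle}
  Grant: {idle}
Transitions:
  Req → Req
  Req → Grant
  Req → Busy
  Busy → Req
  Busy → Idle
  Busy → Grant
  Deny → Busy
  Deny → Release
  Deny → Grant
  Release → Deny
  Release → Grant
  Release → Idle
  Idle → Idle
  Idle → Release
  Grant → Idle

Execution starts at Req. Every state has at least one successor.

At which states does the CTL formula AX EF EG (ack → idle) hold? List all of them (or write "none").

{Req, Busy, Deny, Release, Idle, Grant}

States satisfying EF EG (ack → idle): {Req, Busy, Deny, Release, Idle, Grant}.
States satisfying AX EF EG (ack → idle): {Req, Busy, Deny, Release, Idle, Grant}.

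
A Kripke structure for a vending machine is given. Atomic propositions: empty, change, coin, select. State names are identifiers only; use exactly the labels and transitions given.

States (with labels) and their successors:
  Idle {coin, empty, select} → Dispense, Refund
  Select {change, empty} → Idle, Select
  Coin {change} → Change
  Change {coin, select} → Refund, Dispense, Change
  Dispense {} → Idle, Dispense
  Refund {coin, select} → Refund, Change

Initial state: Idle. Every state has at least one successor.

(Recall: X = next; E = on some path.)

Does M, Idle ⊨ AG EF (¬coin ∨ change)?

Holds

States satisfying EF (¬coin ∨ change): {Idle, Select, Coin, Change, Dispense, Refund}.
States satisfying AG EF (¬coin ∨ change): {Idle, Select, Coin, Change, Dispense, Refund}.
Every state reachable from Idle satisfies EF (¬coin ∨ change).
Idle ∈ Sat(AG EF (¬coin ∨ change)).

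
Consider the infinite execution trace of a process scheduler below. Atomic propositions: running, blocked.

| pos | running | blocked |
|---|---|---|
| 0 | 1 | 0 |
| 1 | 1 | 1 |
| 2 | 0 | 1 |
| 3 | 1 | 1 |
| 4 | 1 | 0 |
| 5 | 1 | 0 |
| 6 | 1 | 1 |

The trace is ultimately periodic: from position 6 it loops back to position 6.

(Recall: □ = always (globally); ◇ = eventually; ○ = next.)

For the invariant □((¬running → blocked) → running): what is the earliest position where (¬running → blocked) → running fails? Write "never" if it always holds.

2

Check (¬running → blocked) → running at each position in order: 0 ✓, 1 ✓.
At position 2 the labels are {blocked}, so (¬running → blocked) → running is false there. This is the first violation.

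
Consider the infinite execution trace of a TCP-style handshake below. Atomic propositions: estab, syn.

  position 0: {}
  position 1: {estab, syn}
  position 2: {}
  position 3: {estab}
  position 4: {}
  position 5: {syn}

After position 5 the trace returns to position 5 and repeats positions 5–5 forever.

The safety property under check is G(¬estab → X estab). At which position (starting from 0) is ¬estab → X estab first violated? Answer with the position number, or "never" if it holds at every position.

4

Check ¬estab → X estab at each position in order: 0 ✓, 1 ✓, 2 ✓, 3 ✓.
At position 4 the labels are {} and the next position 5 has {syn}, so ¬estab → X estab is false there. This is the first violation.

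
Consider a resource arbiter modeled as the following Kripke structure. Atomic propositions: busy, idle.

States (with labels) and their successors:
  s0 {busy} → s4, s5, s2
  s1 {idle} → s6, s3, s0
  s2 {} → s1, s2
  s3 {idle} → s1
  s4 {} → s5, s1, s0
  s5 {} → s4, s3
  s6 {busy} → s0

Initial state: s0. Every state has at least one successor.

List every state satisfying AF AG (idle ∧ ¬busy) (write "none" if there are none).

States satisfying AG (idle ∧ ¬busy): ∅.
States satisfying AF AG (idle ∧ ¬busy): ∅.

none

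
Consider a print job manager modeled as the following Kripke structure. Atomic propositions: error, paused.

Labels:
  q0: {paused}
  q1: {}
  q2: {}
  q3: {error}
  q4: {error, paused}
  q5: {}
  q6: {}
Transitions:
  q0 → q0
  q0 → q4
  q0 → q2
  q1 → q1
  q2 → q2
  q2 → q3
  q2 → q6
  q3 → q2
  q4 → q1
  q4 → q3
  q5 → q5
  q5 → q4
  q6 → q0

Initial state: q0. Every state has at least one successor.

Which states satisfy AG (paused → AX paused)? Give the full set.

States satisfying paused → AX paused: {q1, q2, q3, q5, q6}.
States satisfying AG (paused → AX paused): {q1}.

{q1}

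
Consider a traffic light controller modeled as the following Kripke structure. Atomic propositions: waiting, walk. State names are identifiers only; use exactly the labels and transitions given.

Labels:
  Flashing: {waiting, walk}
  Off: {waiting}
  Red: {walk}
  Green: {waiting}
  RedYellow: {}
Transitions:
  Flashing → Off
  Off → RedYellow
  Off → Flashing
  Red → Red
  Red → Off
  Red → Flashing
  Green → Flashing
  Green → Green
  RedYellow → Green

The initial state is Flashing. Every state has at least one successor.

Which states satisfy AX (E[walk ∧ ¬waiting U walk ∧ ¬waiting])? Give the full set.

none

States satisfying E[walk ∧ ¬waiting U walk ∧ ¬waiting]: {Red}.
States satisfying AX (E[walk ∧ ¬waiting U walk ∧ ¬waiting]): ∅.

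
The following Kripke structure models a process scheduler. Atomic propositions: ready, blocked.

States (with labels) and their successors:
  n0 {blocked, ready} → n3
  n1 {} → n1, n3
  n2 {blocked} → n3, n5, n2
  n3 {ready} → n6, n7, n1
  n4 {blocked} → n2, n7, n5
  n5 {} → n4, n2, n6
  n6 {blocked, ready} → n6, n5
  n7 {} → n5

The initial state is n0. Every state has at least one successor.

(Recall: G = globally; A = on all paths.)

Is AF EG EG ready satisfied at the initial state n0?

States satisfying EG EG ready: {n0, n3, n6}.
States satisfying AF EG EG ready: {n0, n3, n6}.
n0 ∈ Sat(AF EG EG ready).

Holds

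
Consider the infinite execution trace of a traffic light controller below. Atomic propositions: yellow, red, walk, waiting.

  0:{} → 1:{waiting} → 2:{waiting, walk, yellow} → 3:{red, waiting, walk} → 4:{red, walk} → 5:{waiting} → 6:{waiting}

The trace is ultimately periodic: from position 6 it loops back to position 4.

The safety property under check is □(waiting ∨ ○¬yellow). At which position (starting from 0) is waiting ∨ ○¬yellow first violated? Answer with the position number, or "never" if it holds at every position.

never

waiting ∨ ○¬yellow holds at every position 0..6, and those are all the positions the trace ever visits, so the invariant □(waiting ∨ ○¬yellow) is never violated.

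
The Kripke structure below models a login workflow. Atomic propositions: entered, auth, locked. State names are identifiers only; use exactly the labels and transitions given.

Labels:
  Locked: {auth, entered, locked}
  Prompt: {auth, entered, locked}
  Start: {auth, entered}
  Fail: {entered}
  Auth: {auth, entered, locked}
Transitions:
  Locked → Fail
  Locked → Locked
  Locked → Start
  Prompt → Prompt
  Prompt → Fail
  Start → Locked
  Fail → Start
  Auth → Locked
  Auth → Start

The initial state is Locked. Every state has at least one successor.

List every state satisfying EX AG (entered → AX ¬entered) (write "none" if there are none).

none

States satisfying AG (entered → AX ¬entered): ∅.
States satisfying EX AG (entered → AX ¬entered): ∅.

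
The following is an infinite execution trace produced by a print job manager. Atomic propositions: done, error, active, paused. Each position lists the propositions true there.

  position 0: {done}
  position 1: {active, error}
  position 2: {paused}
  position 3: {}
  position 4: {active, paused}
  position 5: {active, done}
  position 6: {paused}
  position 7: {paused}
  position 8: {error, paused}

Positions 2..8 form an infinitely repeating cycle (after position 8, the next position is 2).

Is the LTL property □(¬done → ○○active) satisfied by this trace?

¬done → ○○active must hold at every position from 0 onward. It fails at position 1, so □(¬done → ○○active) is false.
Positions where ¬done holds: 1, 2, 3, 4, 6, 7, 8.
Check ○○active at each: 1→fails, 2→ok, 3→ok, 4→fails, 6→fails, 7→fails, 8→fails.

Violated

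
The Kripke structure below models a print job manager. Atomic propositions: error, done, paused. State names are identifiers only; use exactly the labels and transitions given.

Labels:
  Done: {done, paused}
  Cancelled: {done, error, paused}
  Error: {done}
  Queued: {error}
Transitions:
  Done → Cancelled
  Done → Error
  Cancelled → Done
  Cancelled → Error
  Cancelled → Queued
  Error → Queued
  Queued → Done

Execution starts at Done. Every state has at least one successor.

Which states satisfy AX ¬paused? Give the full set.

{Error}

States satisfying ¬paused: {Error, Queued}.
States satisfying AX ¬paused: {Error}.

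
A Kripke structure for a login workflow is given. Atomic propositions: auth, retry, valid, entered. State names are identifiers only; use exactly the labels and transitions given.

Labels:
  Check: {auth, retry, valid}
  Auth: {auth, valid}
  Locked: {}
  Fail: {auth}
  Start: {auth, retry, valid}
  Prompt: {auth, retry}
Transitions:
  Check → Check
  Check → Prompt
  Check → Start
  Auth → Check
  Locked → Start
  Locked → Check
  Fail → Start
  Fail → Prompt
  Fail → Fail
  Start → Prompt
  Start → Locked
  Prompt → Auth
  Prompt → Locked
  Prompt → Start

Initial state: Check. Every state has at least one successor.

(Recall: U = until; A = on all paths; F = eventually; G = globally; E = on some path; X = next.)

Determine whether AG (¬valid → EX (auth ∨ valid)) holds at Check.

States satisfying ¬valid → EX (auth ∨ valid): {Check, Auth, Locked, Fail, Start, Prompt}.
States satisfying AG (¬valid → EX (auth ∨ valid)): {Check, Auth, Locked, Fail, Start, Prompt}.
Every state reachable from Check satisfies ¬valid → EX (auth ∨ valid).
Check ∈ Sat(AG (¬valid → EX (auth ∨ valid))).

Holds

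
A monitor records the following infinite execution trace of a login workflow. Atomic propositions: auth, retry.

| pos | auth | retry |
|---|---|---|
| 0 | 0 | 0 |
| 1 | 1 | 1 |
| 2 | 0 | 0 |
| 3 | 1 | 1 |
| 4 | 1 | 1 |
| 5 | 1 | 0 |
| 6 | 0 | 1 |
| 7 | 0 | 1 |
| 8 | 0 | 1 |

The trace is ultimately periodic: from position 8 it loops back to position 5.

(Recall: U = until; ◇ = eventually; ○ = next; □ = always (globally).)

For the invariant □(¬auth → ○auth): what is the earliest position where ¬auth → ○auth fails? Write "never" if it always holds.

6

Check ¬auth → ○auth at each position in order: 0 ✓, 1 ✓, 2 ✓, 3 ✓, 4 ✓, 5 ✓.
At position 6 the labels are {retry} and the next position 7 has {retry}, so ¬auth → ○auth is false there. This is the first violation.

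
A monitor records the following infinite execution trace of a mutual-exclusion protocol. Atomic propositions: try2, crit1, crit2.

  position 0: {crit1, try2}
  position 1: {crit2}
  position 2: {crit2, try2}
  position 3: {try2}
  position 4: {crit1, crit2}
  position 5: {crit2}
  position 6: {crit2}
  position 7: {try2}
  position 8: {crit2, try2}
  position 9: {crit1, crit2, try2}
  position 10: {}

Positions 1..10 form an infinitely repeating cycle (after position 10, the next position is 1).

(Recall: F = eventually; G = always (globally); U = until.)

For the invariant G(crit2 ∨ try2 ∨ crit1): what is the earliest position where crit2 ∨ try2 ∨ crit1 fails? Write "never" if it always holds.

10

Check crit2 ∨ try2 ∨ crit1 at each position in order: 0 ✓, 1 ✓, 2 ✓, 3 ✓, 4 ✓, 5 ✓, 6 ✓, 7 ✓, 8 ✓, 9 ✓.
At position 10 the labels are {}, so crit2 ∨ try2 ∨ crit1 is false there. This is the first violation.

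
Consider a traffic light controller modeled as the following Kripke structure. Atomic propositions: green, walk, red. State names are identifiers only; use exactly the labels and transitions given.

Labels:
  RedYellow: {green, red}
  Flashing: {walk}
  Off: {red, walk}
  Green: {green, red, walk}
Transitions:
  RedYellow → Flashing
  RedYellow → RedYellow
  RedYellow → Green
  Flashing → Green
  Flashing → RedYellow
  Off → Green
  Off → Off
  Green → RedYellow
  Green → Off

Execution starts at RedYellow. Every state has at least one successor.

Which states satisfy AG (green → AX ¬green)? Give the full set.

States satisfying green → AX ¬green: {Flashing, Off}.
States satisfying AG (green → AX ¬green): ∅.

none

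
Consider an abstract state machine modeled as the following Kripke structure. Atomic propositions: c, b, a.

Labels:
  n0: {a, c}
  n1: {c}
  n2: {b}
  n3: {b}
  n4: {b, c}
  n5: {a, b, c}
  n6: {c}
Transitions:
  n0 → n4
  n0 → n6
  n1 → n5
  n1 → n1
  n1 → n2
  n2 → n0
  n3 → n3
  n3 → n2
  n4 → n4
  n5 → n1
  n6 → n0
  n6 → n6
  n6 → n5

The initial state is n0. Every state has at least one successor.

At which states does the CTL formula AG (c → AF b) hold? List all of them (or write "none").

{n4}

States satisfying c → AF b: {n2, n3, n4, n5}.
States satisfying AG (c → AF b): {n4}.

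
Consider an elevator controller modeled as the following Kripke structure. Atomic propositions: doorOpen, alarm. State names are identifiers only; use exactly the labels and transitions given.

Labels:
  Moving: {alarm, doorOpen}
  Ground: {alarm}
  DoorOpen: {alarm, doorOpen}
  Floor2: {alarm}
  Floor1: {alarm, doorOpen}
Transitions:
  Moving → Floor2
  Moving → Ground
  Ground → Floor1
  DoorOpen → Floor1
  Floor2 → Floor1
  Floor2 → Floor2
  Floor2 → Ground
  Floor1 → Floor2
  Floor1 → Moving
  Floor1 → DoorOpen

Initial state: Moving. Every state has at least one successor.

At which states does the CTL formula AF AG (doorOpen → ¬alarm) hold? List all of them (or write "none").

none

States satisfying AG (doorOpen → ¬alarm): ∅.
States satisfying AF AG (doorOpen → ¬alarm): ∅.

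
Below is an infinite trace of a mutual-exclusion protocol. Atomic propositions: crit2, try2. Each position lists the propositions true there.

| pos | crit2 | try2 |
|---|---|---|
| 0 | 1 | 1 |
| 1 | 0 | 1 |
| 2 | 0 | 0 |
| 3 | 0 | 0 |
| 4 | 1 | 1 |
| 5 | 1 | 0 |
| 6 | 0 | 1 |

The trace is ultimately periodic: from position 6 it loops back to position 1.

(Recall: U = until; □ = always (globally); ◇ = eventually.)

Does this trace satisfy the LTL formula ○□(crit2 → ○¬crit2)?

The position after 0 is 1; □(crit2 → ○¬crit2) is false there.

Violated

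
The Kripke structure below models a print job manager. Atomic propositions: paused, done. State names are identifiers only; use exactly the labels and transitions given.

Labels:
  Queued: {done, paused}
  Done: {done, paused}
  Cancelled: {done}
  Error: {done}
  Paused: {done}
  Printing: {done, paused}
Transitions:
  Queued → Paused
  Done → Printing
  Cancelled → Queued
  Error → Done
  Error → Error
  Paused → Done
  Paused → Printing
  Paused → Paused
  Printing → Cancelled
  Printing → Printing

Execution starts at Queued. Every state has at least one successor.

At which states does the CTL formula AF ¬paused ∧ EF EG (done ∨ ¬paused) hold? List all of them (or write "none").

{Queued, Cancelled, Error, Paused}

States satisfying ¬paused: {Cancelled, Error, Paused}.
States satisfying AF ¬paused: {Queued, Cancelled, Error, Paused}.
States satisfying EG (done ∨ ¬paused): {Queued, Done, Cancelled, Error, Paused, Printing}.
States satisfying EF EG (done ∨ ¬paused): {Queued, Done, Cancelled, Error, Paused, Printing}.
States satisfying AF ¬paused ∧ EF EG (done ∨ ¬paused): {Queued, Cancelled, Error, Paused}.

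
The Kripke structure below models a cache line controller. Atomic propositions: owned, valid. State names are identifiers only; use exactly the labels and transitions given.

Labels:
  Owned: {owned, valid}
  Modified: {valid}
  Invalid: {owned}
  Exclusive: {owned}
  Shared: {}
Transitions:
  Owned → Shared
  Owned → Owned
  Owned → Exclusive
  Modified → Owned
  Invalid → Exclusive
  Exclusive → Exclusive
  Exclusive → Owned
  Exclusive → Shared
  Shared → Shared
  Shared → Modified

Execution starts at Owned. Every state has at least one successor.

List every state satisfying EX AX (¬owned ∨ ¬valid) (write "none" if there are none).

States satisfying AX (¬owned ∨ ¬valid): {Invalid, Shared}.
States satisfying EX AX (¬owned ∨ ¬valid): {Owned, Exclusive, Shared}.

{Owned, Exclusive, Shared}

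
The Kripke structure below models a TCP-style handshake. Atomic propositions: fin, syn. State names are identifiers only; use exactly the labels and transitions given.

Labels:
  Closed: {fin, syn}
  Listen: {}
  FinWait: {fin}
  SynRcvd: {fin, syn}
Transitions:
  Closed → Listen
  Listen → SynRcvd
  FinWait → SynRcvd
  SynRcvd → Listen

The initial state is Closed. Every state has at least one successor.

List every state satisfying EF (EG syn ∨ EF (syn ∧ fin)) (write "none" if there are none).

States satisfying EG syn ∨ EF (syn ∧ fin): {Closed, Listen, FinWait, SynRcvd}.
States satisfying EF (EG syn ∨ EF (syn ∧ fin)): {Closed, Listen, FinWait, SynRcvd}.

{Closed, Listen, FinWait, SynRcvd}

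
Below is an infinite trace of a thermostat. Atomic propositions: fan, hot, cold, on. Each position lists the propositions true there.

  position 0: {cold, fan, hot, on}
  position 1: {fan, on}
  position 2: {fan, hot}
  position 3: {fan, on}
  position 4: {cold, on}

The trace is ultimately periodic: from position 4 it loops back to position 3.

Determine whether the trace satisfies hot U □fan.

Does not hold

Walking from position 0: at position 1, □fan has not yet held and hot fails, so hot U □fan is false.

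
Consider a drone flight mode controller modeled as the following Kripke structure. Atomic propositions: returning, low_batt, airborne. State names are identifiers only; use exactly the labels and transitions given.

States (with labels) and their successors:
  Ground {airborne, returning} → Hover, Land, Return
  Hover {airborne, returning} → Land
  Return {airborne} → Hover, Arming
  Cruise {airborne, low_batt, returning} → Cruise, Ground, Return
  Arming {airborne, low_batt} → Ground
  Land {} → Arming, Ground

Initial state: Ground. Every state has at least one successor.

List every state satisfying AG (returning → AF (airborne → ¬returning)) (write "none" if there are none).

{Ground, Hover, Return, Arming, Land}

States satisfying returning → AF (airborne → ¬returning): {Ground, Hover, Return, Arming, Land}.
States satisfying AG (returning → AF (airborne → ¬returning)): {Ground, Hover, Return, Arming, Land}.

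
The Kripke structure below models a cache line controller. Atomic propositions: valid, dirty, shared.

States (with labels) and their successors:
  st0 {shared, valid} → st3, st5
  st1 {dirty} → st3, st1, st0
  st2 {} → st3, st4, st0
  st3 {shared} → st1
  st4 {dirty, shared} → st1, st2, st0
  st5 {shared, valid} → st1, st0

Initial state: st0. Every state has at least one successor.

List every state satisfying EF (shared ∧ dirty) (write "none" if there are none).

{st2, st4}

States satisfying shared ∧ dirty: {st4}.
States satisfying EF (shared ∧ dirty): {st2, st4}.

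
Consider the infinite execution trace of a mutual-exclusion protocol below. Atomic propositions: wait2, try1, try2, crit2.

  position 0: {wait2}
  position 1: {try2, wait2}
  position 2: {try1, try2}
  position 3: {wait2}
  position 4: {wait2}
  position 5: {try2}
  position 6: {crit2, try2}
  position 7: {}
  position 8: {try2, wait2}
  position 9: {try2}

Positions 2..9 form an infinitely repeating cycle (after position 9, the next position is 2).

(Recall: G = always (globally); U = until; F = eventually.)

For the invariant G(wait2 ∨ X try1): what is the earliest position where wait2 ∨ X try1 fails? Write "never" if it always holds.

2

Check wait2 ∨ X try1 at each position in order: 0 ✓, 1 ✓.
At position 2 the labels are {try1, try2} and the next position 3 has {wait2}, so wait2 ∨ X try1 is false there. This is the first violation.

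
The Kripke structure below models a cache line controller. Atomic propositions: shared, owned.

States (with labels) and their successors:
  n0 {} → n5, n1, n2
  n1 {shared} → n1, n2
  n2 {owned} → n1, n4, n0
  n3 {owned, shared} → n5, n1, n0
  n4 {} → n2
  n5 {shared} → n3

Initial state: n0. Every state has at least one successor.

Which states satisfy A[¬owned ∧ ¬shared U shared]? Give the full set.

States satisfying ¬owned ∧ ¬shared: {n0, n4}.
States satisfying shared: {n1, n3, n5}.
States satisfying A[¬owned ∧ ¬shared U shared]: {n1, n3, n5}.

{n1, n3, n5}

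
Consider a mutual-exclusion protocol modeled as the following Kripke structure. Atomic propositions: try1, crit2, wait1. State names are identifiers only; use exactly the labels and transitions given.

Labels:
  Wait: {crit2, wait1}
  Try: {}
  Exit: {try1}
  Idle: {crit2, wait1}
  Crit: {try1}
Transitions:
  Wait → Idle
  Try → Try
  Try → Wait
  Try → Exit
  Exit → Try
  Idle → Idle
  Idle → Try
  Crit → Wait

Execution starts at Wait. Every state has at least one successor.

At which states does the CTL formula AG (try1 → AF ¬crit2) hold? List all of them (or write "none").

{Wait, Try, Exit, Idle, Crit}

States satisfying try1 → AF ¬crit2: {Wait, Try, Exit, Idle, Crit}.
States satisfying AG (try1 → AF ¬crit2): {Wait, Try, Exit, Idle, Crit}.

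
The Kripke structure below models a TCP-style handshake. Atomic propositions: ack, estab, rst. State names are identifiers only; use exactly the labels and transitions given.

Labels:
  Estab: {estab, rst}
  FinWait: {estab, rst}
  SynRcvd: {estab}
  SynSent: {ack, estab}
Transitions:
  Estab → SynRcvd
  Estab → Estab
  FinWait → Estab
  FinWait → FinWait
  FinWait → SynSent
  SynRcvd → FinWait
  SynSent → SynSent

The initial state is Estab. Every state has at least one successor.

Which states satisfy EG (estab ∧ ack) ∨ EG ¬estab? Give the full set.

{SynSent}

States satisfying estab ∧ ack: {SynSent}.
States satisfying EG (estab ∧ ack): {SynSent}.
States satisfying ¬estab: ∅.
States satisfying EG ¬estab: ∅.
States satisfying EG (estab ∧ ack) ∨ EG ¬estab: {SynSent}.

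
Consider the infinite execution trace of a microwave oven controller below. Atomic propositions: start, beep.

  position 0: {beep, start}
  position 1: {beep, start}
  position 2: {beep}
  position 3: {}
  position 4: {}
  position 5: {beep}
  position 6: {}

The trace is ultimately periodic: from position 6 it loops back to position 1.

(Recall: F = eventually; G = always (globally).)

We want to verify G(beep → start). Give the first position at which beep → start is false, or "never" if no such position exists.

2

Check beep → start at each position in order: 0 ✓, 1 ✓.
At position 2 the labels are {beep}, so beep → start is false there. This is the first violation.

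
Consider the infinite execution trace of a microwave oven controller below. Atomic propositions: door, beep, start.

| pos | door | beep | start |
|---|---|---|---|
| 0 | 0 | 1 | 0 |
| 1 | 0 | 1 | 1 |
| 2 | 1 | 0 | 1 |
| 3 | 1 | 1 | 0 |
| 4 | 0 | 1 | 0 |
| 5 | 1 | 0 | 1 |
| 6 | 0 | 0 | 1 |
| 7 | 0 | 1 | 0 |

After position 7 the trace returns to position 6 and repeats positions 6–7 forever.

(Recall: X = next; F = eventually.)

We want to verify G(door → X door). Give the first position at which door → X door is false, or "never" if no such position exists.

Check door → X door at each position in order: 0 ✓, 1 ✓, 2 ✓.
At position 3 the labels are {beep, door} and the next position 4 has {beep}, so door → X door is false there. This is the first violation.

3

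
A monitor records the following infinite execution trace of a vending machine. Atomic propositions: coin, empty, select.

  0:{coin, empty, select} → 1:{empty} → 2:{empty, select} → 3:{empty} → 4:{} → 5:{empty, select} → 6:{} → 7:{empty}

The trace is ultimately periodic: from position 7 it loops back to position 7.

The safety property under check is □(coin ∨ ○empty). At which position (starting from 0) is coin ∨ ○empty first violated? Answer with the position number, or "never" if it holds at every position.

3

Check coin ∨ ○empty at each position in order: 0 ✓, 1 ✓, 2 ✓.
At position 3 the labels are {empty} and the next position 4 has {}, so coin ∨ ○empty is false there. This is the first violation.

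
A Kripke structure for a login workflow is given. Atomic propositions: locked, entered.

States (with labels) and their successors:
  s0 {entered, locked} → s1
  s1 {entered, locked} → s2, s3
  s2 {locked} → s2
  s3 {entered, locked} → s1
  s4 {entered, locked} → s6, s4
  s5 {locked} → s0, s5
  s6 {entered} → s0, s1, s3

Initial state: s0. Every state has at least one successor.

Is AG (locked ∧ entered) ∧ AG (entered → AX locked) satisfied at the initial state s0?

States satisfying locked ∧ entered: {s0, s1, s3, s4}.
States satisfying AG (locked ∧ entered): ∅.
States satisfying entered → AX locked: {s0, s1, s2, s3, s5, s6}.
States satisfying AG (entered → AX locked): {s0, s1, s2, s3, s5, s6}.
States satisfying AG (locked ∧ entered) ∧ AG (entered → AX locked): ∅.
s0 ∉ Sat(AG (locked ∧ entered) ∧ AG (entered → AX locked)).

Does not hold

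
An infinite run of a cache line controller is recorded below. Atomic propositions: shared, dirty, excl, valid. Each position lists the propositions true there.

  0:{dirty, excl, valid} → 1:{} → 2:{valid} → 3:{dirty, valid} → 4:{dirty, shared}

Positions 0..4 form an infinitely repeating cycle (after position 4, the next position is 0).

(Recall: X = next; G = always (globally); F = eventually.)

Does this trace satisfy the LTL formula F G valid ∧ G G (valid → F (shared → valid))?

G valid is false at every position 0..4, so it never becomes true and F G valid fails.
G (valid → F (shared → valid)) holds at every position 0..4, and those are all positions ever visited, so G G (valid → F (shared → valid)) holds.
At position 0: F G valid is false; G G (valid → F (shared → valid)) is true; so F G valid ∧ G G (valid → F (shared → valid)) is false.

Does not hold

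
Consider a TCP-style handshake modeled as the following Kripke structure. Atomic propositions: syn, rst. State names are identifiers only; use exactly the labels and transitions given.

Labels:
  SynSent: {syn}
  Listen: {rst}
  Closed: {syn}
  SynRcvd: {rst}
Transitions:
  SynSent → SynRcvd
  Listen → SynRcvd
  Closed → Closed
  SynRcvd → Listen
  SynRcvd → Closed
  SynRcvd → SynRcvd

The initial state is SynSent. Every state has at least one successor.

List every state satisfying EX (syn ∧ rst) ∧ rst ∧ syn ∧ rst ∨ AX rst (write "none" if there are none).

{SynSent, Listen}

States satisfying syn ∧ rst: ∅.
States satisfying EX (syn ∧ rst): ∅.
States satisfying rst ∧ syn ∧ rst: ∅.
States satisfying EX (syn ∧ rst) ∧ rst ∧ syn ∧ rst: ∅.
States satisfying rst: {Listen, SynRcvd}.
States satisfying AX rst: {SynSent, Listen}.
States satisfying EX (syn ∧ rst) ∧ rst ∧ syn ∧ rst ∨ AX rst: {SynSent, Listen}.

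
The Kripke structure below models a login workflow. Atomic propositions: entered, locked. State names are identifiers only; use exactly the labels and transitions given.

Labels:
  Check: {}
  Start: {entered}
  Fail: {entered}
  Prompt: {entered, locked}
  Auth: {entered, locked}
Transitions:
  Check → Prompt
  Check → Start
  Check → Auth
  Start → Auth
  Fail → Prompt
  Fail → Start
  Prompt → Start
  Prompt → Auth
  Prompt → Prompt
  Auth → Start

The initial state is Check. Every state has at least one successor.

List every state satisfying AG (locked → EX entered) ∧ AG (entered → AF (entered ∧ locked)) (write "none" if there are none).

States satisfying locked → EX entered: {Check, Start, Fail, Prompt, Auth}.
States satisfying AG (locked → EX entered): {Check, Start, Fail, Prompt, Auth}.
States satisfying entered → AF (entered ∧ locked): {Check, Start, Fail, Prompt, Auth}.
States satisfying AG (entered → AF (entered ∧ locked)): {Check, Start, Fail, Prompt, Auth}.
States satisfying AG (locked → EX entered) ∧ AG (entered → AF (entered ∧ locked)): {Check, Start, Fail, Prompt, Auth}.

{Check, Start, Fail, Prompt, Auth}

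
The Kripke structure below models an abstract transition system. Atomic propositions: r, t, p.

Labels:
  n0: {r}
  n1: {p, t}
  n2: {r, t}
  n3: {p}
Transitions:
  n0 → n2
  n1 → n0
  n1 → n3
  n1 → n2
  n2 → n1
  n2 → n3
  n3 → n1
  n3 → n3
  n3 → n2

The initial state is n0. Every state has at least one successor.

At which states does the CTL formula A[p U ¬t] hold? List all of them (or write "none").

States satisfying p: {n1, n3}.
States satisfying ¬t: {n0, n3}.
States satisfying A[p U ¬t]: {n0, n3}.

{n0, n3}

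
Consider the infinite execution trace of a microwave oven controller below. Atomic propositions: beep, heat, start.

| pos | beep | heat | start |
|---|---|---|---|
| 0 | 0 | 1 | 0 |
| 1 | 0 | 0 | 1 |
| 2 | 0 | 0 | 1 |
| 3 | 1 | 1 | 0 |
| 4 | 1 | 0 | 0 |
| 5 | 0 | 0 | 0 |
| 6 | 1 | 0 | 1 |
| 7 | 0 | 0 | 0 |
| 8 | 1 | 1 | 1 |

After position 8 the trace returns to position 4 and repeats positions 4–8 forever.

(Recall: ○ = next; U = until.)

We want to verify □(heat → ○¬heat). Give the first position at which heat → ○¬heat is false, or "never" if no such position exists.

never

heat → ○¬heat holds at every position 0..8, and those are all the positions the trace ever visits, so the invariant □(heat → ○¬heat) is never violated.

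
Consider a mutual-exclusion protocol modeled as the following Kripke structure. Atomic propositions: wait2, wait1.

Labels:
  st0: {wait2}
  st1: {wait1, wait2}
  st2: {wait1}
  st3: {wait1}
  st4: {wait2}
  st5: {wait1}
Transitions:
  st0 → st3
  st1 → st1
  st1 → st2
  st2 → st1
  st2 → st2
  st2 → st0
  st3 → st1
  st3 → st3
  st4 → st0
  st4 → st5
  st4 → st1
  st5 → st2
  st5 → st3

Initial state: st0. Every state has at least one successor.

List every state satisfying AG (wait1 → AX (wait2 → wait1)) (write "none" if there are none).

none

States satisfying wait1 → AX (wait2 → wait1): {st0, st1, st3, st4, st5}.
States satisfying AG (wait1 → AX (wait2 → wait1)): ∅.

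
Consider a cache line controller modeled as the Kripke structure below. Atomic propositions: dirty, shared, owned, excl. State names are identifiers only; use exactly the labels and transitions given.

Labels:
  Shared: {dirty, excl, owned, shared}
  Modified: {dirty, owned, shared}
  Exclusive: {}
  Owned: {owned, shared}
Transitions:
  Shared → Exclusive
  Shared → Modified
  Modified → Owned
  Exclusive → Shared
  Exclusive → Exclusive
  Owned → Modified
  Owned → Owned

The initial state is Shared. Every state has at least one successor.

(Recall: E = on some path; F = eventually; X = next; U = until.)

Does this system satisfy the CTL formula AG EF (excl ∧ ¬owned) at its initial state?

Does not hold

States satisfying EF (excl ∧ ¬owned): ∅.
States satisfying AG EF (excl ∧ ¬owned): ∅.
Exclusive is reachable from Shared and violates EF (excl ∧ ¬owned), so AG fails at Shared.
Shared ∉ Sat(AG EF (excl ∧ ¬owned)).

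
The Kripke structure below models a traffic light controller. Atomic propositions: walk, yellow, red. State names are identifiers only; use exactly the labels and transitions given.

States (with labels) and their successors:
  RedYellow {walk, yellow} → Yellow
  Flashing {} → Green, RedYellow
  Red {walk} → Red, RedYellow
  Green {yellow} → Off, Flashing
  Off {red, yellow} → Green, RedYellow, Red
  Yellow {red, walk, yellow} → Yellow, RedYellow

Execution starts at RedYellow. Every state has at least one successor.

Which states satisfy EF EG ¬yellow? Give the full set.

States satisfying EG ¬yellow: {Red}.
States satisfying EF EG ¬yellow: {Flashing, Red, Green, Off}.

{Flashing, Red, Green, Off}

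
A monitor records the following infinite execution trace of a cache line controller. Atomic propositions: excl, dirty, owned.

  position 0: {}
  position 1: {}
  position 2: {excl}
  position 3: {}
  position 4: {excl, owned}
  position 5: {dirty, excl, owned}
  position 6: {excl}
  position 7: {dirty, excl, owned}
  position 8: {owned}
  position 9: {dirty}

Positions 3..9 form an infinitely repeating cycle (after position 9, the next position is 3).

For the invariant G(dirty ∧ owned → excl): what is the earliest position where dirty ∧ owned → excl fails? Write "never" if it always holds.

never

dirty ∧ owned → excl holds at every position 0..9, and those are all the positions the trace ever visits, so the invariant G(dirty ∧ owned → excl) is never violated.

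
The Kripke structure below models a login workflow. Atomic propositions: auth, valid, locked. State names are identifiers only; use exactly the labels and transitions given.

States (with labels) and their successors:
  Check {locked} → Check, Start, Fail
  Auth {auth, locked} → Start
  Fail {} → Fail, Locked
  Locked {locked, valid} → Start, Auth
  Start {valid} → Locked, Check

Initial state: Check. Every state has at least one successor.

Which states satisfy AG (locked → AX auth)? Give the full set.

States satisfying locked → AX auth: {Fail, Start}.
States satisfying AG (locked → AX auth): ∅.

none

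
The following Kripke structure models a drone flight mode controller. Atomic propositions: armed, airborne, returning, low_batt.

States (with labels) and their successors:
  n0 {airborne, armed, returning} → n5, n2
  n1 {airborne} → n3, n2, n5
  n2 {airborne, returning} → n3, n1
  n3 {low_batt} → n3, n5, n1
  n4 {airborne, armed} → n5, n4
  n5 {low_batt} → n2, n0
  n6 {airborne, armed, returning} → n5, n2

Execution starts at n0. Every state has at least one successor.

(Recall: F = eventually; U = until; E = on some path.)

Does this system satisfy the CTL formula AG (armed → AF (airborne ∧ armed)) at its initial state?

Yes

States satisfying armed → AF (airborne ∧ armed): {n0, n1, n2, n3, n4, n5, n6}.
States satisfying AG (armed → AF (airborne ∧ armed)): {n0, n1, n2, n3, n4, n5, n6}.
Every state reachable from n0 satisfies armed → AF (airborne ∧ armed).
n0 ∈ Sat(AG (armed → AF (airborne ∧ armed))).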